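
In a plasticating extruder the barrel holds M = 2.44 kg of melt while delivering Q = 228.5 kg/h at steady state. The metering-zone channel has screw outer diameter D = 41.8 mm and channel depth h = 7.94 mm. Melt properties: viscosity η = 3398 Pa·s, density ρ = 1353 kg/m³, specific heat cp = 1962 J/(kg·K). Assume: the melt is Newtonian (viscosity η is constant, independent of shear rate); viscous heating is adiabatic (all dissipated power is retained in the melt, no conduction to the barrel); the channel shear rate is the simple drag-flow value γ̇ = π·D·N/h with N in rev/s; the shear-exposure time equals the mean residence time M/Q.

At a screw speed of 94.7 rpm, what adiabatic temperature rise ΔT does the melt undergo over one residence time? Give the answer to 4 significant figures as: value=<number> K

value=33.53 K

Convert throughput: Q = 228.5 kg/h = 228.5/3600 = 0.0634722 kg/s
t_res = M / Q_s = 2.44 ÷ 0.0634722 = 38.442 s
Geometry in metres: D = 41.8 mm → 0.0418 m, h = 7.94 mm → 0.00794 m; screw speed N = 94.7 rpm = 1.57833 rev/s
Shear rate: γ̇ = πDN/h = π·0.0418·1.57833/0.00794 = 26.1038 s⁻¹
ΔT = η·γ̇²·t_res/(ρ·cp) = [3398 × 26.1038² × 38.442] / [1353 × 1962] = 33.5306 K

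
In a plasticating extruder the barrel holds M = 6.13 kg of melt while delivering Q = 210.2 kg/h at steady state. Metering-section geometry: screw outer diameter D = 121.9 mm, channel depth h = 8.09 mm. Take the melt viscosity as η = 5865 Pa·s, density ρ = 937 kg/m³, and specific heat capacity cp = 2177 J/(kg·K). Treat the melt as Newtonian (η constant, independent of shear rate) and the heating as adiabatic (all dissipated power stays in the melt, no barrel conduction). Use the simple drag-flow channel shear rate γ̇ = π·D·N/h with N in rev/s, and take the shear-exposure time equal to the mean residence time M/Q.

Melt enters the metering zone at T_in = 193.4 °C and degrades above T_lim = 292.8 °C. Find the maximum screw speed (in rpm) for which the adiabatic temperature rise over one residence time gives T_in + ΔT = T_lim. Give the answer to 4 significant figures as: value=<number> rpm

Q_s = Q / 3600 = 210.2 / 3600 = 0.0583889 kg/s
t_res = M / Q_s = 6.13 ÷ 0.0583889 = 104.986 s
Geometry in SI: D = 121.9 mm → 0.1219 m, h = 8.09 mm → 0.00809 m
ΔT_a = T_lim − T_in = 292.8 − 193.4 = 99.4 K
γ̇_max² = ΔT_a·ρ·cp/(η·t_res) = 99.4·937·2177/(5865·104.986) = 329.296 s⁻²
γ̇_max = sqrt(329.296) = 18.1465 s⁻¹
Solve γ̇ = πDN/h for N: N_max = γ̇_max·h/(π·D) = 18.1465 × 0.00809 / (π × 0.1219) = 0.383343 rev/s = 23.0006 rpm

value=23.00 rpm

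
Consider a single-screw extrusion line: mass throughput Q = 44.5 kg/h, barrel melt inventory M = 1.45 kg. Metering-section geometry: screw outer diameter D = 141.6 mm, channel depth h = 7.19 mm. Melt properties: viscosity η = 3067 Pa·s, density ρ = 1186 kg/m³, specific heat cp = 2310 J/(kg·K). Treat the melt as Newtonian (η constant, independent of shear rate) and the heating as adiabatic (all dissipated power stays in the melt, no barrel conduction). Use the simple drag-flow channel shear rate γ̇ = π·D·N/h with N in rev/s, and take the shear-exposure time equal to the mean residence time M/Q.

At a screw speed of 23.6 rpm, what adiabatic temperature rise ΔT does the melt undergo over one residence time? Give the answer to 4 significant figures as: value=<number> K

value=77.77 K

Q_s = Q / 3600 = 44.5 / 3600 = 0.0123611 kg/s
t_res = M / Q_s = 1.45 / 0.0123611 = 117.303 s
Geometry in metres: D = 141.6 mm → 0.1416 m, h = 7.19 mm → 0.00719 m; screw speed N = 23.6 rpm = 0.393333 rev/s
γ̇ = π·D·N / h = π · 0.1416 · 0.393333 / 0.00719 = 24.3358 s⁻¹
Adiabatic rise: ΔT = η γ̇² t_res / (ρ cp) = 3067·(24.3358)²·117.303 / (1186·2310) = 77.771 K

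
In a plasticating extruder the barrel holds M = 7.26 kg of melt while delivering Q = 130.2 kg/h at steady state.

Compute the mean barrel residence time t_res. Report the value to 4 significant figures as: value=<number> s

value=200.7 s

Throughput in SI: Q_s = 130.2 kg/h ÷ 3600 s/h = 0.0361667 kg/s
t_res = M / Q_s = 7.26 / 0.0361667 = 200.737 s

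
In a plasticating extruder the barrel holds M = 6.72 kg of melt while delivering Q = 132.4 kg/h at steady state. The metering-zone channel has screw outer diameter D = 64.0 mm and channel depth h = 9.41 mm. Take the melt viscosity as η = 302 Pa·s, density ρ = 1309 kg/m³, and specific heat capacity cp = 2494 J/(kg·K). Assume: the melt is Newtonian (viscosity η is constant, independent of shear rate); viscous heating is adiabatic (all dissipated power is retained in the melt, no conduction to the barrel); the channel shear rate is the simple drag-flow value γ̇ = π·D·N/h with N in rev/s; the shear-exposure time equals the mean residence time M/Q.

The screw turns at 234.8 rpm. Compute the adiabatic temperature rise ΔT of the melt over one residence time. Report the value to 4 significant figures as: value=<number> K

Q_s = Q / 3600 = 132.4 / 3600 = 0.0367778 kg/s
t_res = M / Q_s = 6.72 ÷ 0.0367778 = 182.719 s
Convert to SI: D = 0.064 m, h = 0.00941 m, N = 234.8/60 = 3.91333 rev/s
γ̇ = π·D·N / h = π · 0.064 · 3.91333 / 0.00941 = 83.6156 s⁻¹
ΔT = η·γ̇²·t_res/(ρ·cp) = [302 × 83.6156² × 182.719] / [1309 × 2494] = 118.176 K

value=118.2 K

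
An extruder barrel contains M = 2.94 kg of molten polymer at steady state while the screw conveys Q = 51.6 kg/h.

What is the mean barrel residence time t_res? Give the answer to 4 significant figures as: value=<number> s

Throughput in SI: Q_s = 51.6 kg/h ÷ 3600 s/h = 0.0143333 kg/s
t_res = M / Q_s = 2.94 / 0.0143333 = 205.116 s

value=205.1 s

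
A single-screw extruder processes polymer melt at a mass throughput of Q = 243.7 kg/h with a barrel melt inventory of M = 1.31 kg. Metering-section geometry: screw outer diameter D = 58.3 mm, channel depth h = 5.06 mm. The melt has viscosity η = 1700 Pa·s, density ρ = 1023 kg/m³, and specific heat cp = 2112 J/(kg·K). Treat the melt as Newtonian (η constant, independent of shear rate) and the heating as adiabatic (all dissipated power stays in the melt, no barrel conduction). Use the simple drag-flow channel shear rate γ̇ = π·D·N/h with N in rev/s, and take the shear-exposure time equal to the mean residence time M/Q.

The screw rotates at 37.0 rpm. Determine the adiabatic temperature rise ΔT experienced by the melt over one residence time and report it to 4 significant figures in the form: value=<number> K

value=7.586 K

Q_s = Q / 3600 = 243.7 / 3600 = 0.0676944 kg/s
t_res = M / Q_s = 1.31 ÷ 0.0676944 = 19.3517 s
Convert to SI: D = 0.0583 m, h = 0.00506 m, N = 37.0/60 = 0.616667 rev/s
Shear rate: γ̇ = πDN/h = π·0.0583·0.616667/0.00506 = 22.3212 s⁻¹
ΔT = η·γ̇²·t_res/(ρ·cp) = [1700 × 22.3212² × 19.3517] / [1023 × 2112] = 7.58638 K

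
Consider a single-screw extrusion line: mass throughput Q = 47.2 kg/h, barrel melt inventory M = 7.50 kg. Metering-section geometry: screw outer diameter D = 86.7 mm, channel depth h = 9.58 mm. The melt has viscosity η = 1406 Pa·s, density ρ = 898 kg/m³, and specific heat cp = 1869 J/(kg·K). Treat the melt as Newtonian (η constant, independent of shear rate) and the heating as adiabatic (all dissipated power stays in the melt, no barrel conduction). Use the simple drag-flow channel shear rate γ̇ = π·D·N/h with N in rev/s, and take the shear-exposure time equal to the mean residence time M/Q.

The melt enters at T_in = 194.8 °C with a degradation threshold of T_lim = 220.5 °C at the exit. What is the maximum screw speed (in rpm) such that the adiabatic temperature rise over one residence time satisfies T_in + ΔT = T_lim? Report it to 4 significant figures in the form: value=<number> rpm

Throughput in SI: Q_s = 47.2 kg/h ÷ 3600 s/h = 0.0131111 kg/s
t_res = M / Q_s = 7.50 / 0.0131111 = 572.034 s
Geometry in SI: D = 86.7 mm → 0.0867 m, h = 9.58 mm → 0.00958 m
ΔT_a = T_lim − T_in = 220.5 − 194.8 = 25.7 K
Invert ΔT = ηγ̇²t_res/(ρcp) for γ̇: γ̇_max² = ΔT_a ρ cp / (η t_res) = 25.7·898·1869 / (1406·572.034) = 53.6305 s⁻²
Take the square root: γ̇_max = √(53.6305) = 7.32328 s⁻¹
N_max = γ̇_max h / (πD) = 7.32328·0.00958/(π·0.0867) = 0.257574 rev/s → ×60 = 15.4545 rpm

value=15.45 rpm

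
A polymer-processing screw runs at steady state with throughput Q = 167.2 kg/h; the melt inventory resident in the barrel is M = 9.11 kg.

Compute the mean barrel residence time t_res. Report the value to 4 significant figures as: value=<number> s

value=196.1 s

Throughput in SI: Q_s = 167.2 kg/h ÷ 3600 s/h = 0.0464444 kg/s
Mean residence time: t_res = M/Q_s = 9.11 kg / 0.0464444 kg/s = 196.148 s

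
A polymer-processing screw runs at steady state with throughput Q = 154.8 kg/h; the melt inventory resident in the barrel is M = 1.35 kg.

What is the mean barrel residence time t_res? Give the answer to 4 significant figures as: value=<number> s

value=31.40 s

Convert throughput: Q = 154.8 kg/h = 154.8/3600 = 0.043 kg/s
t_res = M / Q_s = 1.35 ÷ 0.043 = 31.3953 s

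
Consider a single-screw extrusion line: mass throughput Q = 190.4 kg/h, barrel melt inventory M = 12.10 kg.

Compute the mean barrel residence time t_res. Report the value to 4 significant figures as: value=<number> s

Throughput in SI: Q_s = 190.4 kg/h ÷ 3600 s/h = 0.0528889 kg/s
t_res = M / Q_s = 12.10 / 0.0528889 = 228.782 s

value=228.8 s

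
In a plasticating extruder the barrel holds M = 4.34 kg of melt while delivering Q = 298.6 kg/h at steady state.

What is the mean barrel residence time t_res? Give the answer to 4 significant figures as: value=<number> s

Convert throughput: Q = 298.6 kg/h = 298.6/3600 = 0.0829444 kg/s
Mean residence time: t_res = M/Q_s = 4.34 kg / 0.0829444 kg/s = 52.3242 s

value=52.32 s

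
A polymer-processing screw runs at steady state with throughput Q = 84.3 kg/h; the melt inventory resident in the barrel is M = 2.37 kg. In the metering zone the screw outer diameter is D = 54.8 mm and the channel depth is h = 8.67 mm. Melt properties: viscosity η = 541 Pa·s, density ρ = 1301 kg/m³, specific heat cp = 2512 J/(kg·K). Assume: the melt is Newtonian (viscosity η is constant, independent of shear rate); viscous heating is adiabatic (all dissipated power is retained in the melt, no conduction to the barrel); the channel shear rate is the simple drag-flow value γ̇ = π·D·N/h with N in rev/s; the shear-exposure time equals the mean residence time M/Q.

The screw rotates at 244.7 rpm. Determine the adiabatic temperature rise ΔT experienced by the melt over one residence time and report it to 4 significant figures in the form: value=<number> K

value=109.9 K

Throughput in SI: Q_s = 84.3 kg/h ÷ 3600 s/h = 0.0234167 kg/s
t_res = M / Q_s = 2.37 / 0.0234167 = 101.21 s
Convert to SI: D = 0.0548 m, h = 0.00867 m, N = 244.7/60 = 4.07833 rev/s
γ̇ = π·D·N / h = π · 0.0548 · 4.07833 / 0.00867 = 80.983 s⁻¹
ΔT = η·γ̇²·t_res/(ρ·cp) = [541 × 80.983² × 101.21] / [1301 × 2512] = 109.878 K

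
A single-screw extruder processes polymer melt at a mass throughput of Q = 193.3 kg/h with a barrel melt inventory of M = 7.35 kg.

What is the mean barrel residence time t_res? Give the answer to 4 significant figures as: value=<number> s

Convert throughput: Q = 193.3 kg/h = 193.3/3600 = 0.0536944 kg/s
t_res = M / Q_s = 7.35 / 0.0536944 = 136.886 s

value=136.9 s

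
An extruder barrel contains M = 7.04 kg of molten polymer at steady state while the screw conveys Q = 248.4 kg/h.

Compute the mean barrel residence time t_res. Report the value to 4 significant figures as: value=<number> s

value=102.0 s

Convert throughput: Q = 248.4 kg/h = 248.4/3600 = 0.069 kg/s
t_res = M / Q_s = 7.04 ÷ 0.069 = 102.029 s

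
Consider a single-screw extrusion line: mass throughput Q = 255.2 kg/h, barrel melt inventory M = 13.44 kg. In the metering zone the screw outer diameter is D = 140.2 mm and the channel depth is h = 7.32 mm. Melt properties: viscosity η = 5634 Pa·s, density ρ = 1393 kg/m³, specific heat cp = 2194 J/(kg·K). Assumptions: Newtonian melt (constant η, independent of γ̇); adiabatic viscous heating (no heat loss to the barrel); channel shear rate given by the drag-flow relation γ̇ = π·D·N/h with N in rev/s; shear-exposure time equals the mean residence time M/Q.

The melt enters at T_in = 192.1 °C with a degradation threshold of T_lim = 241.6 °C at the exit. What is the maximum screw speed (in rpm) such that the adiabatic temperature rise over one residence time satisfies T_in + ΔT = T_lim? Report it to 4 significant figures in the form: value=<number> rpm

Throughput in SI: Q_s = 255.2 kg/h ÷ 3600 s/h = 0.0708889 kg/s
t_res = M / Q_s = 13.44 ÷ 0.0708889 = 189.592 s
Geometry in SI: D = 140.2 mm → 0.1402 m, h = 7.32 mm → 0.00732 m
ΔT_a = T_lim − T_in = 241.6 − 192.1 = 49.5 K
γ̇_max² = ΔT_a·ρ·cp/(η·t_res) = 49.5·1393·2194/(5634·189.592) = 141.63 s⁻²
γ̇_max = √141.63 = 11.9008 s⁻¹
N_max = γ̇_max h / (πD) = 11.9008·0.00732/(π·0.1402) = 0.197784 rev/s → ×60 = 11.867 rpm

value=11.87 rpm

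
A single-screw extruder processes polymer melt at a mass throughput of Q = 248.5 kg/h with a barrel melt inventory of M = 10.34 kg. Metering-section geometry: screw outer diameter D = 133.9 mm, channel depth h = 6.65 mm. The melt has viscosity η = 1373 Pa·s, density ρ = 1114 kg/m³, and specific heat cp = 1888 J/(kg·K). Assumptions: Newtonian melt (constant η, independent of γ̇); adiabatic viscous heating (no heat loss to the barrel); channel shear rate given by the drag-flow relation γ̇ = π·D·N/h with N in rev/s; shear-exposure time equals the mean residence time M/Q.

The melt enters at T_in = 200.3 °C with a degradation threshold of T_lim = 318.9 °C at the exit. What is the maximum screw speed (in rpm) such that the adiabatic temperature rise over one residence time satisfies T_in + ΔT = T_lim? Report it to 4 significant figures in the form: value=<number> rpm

value=33.03 rpm

Convert throughput: Q = 248.5 kg/h = 248.5/3600 = 0.0690278 kg/s
t_res = M / Q_s = 10.34 / 0.0690278 = 149.795 s
D = 133.9 mm = 0.1339 m;  h = 6.65 mm = 0.00665 m
ΔT_a = T_lim − T_in = 318.9 − 200.3 = 118.6 K
γ̇_max² = ΔT_a·ρ·cp/(η·t_res) = 118.6·1114·1888/(1373·149.795) = 1212.84 s⁻²
γ̇_max = √1212.84 = 34.8259 s⁻¹
Solve γ̇ = πDN/h for N: N_max = γ̇_max·h/(π·D) = 34.8259 × 0.00665 / (π × 0.1339) = 0.550546 rev/s = 33.0328 rpm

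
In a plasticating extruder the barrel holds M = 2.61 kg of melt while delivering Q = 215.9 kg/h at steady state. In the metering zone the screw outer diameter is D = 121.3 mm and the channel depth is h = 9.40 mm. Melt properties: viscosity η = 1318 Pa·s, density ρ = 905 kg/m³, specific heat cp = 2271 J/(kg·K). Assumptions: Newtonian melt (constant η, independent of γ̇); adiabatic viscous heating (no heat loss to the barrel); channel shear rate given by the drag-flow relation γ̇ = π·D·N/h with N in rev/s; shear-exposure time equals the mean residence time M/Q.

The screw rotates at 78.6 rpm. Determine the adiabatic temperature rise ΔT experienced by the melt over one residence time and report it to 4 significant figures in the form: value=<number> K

value=78.71 K

Q_s = Q / 3600 = 215.9 / 3600 = 0.0599722 kg/s
t_res = M / Q_s = 2.61 ÷ 0.0599722 = 43.5201 s
Geometry in metres: D = 121.3 mm → 0.1213 m, h = 9.40 mm → 0.0094 m; screw speed N = 78.6 rpm = 1.31 rev/s
γ̇ = π·D·N / h = π · 0.1213 · 1.31 / 0.0094 = 53.1073 s⁻¹
ΔT = η·γ̇²·t_res / (ρ·cp) = 1318 · (53.1073)² · 43.5201 / (905 · 2271) = 78.7133 K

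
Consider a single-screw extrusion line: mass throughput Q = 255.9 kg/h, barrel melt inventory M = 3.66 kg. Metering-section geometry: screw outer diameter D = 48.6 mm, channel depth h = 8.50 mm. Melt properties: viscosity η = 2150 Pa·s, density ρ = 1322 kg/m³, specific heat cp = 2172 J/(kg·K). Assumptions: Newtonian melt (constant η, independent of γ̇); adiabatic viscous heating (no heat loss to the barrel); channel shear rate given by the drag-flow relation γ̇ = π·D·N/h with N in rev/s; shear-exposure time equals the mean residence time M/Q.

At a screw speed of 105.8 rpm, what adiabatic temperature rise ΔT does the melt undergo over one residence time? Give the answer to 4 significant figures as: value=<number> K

value=38.68 K

Convert throughput: Q = 255.9 kg/h = 255.9/3600 = 0.0710833 kg/s
t_res = M / Q_s = 3.66 ÷ 0.0710833 = 51.4889 s
Convert to SI: D = 0.0486 m, h = 0.0085 m, N = 105.8/60 = 1.76333 rev/s
γ̇ = π·D·N / h = π · 0.0486 · 1.76333 / 0.0085 = 31.6739 s⁻¹
Adiabatic rise: ΔT = η γ̇² t_res / (ρ cp) = 2150·(31.6739)²·51.4889 / (1322·2172) = 38.678 K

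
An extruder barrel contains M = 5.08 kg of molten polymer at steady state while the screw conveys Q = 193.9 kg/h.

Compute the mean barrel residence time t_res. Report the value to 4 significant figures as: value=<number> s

value=94.32 s

Throughput in SI: Q_s = 193.9 kg/h ÷ 3600 s/h = 0.0538611 kg/s
Mean residence time: t_res = M/Q_s = 5.08 kg / 0.0538611 kg/s = 94.3167 s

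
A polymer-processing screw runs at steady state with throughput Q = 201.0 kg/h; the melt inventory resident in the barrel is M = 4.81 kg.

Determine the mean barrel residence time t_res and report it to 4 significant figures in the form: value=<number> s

value=86.15 s

Convert throughput: Q = 201.0 kg/h = 201.0/3600 = 0.0558333 kg/s
Mean residence time: t_res = M/Q_s = 4.81 kg / 0.0558333 kg/s = 86.1493 s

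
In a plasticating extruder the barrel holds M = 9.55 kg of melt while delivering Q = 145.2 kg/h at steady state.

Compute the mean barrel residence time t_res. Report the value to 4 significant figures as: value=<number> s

value=236.8 s

Throughput in SI: Q_s = 145.2 kg/h ÷ 3600 s/h = 0.0403333 kg/s
t_res = M / Q_s = 9.55 ÷ 0.0403333 = 236.777 s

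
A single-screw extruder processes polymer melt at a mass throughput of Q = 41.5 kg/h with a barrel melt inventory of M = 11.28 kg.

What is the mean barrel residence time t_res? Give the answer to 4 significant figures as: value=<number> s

value=978.5 s

Convert throughput: Q = 41.5 kg/h = 41.5/3600 = 0.0115278 kg/s
Mean residence time: t_res = M/Q_s = 11.28 kg / 0.0115278 kg/s = 978.506 s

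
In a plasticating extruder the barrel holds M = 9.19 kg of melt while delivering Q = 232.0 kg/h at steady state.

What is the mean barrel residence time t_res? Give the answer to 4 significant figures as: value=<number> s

Convert throughput: Q = 232.0 kg/h = 232.0/3600 = 0.0644444 kg/s
t_res = M / Q_s = 9.19 ÷ 0.0644444 = 142.603 s

value=142.6 s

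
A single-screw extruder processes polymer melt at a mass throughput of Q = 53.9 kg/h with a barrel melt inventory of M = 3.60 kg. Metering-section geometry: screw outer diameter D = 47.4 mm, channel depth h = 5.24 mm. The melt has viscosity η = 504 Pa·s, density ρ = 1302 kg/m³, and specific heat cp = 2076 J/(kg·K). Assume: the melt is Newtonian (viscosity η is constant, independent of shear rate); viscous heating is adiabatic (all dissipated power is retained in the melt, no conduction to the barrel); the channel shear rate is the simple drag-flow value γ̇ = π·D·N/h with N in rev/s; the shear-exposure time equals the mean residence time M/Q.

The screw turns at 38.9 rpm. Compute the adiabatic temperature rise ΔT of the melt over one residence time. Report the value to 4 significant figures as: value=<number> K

Q_s = Q / 3600 = 53.9 / 3600 = 0.0149722 kg/s
t_res = M / Q_s = 3.60 / 0.0149722 = 240.445 s
D = 47.4 mm = 0.0474 m;  h = 5.24 mm = 0.00524 m;  N = 38.9 rpm / 60 = 0.648333 rev/s
γ̇ = π·D·N / h = π · 0.0474 · 0.648333 / 0.00524 = 18.4245 s⁻¹
ΔT = η·γ̇²·t_res/(ρ·cp) = [504 × 18.4245² × 240.445] / [1302 × 2076] = 15.2195 K

value=15.22 K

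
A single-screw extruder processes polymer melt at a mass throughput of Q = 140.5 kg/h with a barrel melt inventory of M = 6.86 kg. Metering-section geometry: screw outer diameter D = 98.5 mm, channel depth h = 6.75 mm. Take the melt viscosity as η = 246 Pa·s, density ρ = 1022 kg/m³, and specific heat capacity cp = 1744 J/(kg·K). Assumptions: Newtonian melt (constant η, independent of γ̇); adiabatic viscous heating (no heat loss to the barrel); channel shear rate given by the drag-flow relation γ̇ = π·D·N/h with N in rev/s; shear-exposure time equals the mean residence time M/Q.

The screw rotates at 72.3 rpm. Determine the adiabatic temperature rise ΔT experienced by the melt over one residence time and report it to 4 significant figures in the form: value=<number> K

value=74.03 K

Throughput in SI: Q_s = 140.5 kg/h ÷ 3600 s/h = 0.0390278 kg/s
Mean residence time: t_res = M/Q_s = 6.86 kg / 0.0390278 kg/s = 175.772 s
Convert to SI: D = 0.0985 m, h = 0.00675 m, N = 72.3/60 = 1.205 rev/s
γ̇ = π D N / h = (π)(0.0985)(1.205) / 0.00675 = 55.242 s⁻¹
ΔT = η·γ̇²·t_res/(ρ·cp) = [246 × 55.242² × 175.772] / [1022 × 1744] = 74.0332 K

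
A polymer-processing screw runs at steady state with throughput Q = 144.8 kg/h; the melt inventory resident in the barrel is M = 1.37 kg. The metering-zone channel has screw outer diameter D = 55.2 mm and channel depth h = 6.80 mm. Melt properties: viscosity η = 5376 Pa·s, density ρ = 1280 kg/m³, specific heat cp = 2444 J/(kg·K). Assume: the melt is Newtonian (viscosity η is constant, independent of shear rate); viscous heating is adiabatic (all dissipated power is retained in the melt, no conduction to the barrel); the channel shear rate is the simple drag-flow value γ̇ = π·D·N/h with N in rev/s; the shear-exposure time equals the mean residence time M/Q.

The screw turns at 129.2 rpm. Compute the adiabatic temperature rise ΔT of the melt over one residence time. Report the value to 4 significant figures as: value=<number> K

Convert throughput: Q = 144.8 kg/h = 144.8/3600 = 0.0402222 kg/s
Mean residence time: t_res = M/Q_s = 1.37 kg / 0.0402222 kg/s = 34.0608 s
Geometry in metres: D = 55.2 mm → 0.0552 m, h = 6.80 mm → 0.0068 m; screw speed N = 129.2 rpm = 2.15333 rev/s
Shear rate: γ̇ = πDN/h = π·0.0552·2.15333/0.0068 = 54.915 s⁻¹
ΔT = η·γ̇²·t_res / (ρ·cp) = 5376 · (54.915)² · 34.0608 / (1280 · 2444) = 176.516 K

value=176.5 K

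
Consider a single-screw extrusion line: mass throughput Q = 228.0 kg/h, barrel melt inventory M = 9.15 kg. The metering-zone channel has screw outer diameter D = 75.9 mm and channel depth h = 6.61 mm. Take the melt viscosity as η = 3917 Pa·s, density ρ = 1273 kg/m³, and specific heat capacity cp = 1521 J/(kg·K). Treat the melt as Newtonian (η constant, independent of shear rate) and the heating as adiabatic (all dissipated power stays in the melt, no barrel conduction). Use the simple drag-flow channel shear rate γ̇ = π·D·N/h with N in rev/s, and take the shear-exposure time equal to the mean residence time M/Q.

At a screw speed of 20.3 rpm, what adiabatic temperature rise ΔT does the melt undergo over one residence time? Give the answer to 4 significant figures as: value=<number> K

Q_s = Q / 3600 = 228.0 / 3600 = 0.0633333 kg/s
t_res = M / Q_s = 9.15 ÷ 0.0633333 = 144.474 s
D = 75.9 mm = 0.0759 m;  h = 6.61 mm = 0.00661 m;  N = 20.3 rpm / 60 = 0.338333 rev/s
Shear rate: γ̇ = πDN/h = π·0.0759·0.338333/0.00661 = 12.2049 s⁻¹
Adiabatic rise: ΔT = η γ̇² t_res / (ρ cp) = 3917·(12.2049)²·144.474 / (1273·1521) = 43.5366 K

value=43.54 K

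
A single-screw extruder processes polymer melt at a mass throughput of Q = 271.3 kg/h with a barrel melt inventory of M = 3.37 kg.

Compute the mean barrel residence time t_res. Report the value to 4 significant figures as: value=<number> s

value=44.72 s

Throughput in SI: Q_s = 271.3 kg/h ÷ 3600 s/h = 0.0753611 kg/s
t_res = M / Q_s = 3.37 / 0.0753611 = 44.718 s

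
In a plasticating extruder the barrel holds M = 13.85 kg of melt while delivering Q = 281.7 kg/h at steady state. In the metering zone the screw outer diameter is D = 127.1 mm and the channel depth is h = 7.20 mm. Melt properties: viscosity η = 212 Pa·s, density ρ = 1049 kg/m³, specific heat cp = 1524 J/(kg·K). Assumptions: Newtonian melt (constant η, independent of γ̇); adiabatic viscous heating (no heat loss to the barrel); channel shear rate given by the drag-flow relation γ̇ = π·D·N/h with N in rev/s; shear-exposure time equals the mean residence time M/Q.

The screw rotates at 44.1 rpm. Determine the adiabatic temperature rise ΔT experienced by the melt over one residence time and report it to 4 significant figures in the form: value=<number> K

Throughput in SI: Q_s = 281.7 kg/h ÷ 3600 s/h = 0.07825 kg/s
t_res = M / Q_s = 13.85 ÷ 0.07825 = 176.997 s
Geometry in metres: D = 127.1 mm → 0.1271 m, h = 7.20 mm → 0.0072 m; screw speed N = 44.1 rpm = 0.735 rev/s
Shear rate: γ̇ = πDN/h = π·0.1271·0.735/0.0072 = 40.7615 s⁻¹
Adiabatic rise: ΔT = η γ̇² t_res / (ρ cp) = 212·(40.7615)²·176.997 / (1049·1524) = 38.9979 K

value=39.00 K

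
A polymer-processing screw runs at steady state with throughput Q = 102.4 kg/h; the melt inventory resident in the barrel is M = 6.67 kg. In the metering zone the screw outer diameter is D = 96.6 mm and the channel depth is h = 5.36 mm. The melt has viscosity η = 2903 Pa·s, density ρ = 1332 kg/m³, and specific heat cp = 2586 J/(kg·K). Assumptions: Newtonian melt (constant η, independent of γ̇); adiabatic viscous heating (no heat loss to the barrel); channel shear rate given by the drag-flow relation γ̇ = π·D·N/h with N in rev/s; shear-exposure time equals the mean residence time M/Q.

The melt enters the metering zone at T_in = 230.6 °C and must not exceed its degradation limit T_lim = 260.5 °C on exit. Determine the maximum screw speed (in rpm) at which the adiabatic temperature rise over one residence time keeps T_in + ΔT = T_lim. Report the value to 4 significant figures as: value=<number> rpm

Throughput in SI: Q_s = 102.4 kg/h ÷ 3600 s/h = 0.0284444 kg/s
t_res = M / Q_s = 6.67 ÷ 0.0284444 = 234.492 s
D = 96.6 mm = 0.0966 m;  h = 5.36 mm = 0.00536 m
ΔT_a = T_lim − T_in = 260.5 °C − 230.6 °C = 29.9 K
Invert ΔT = ηγ̇²t_res/(ρcp) for γ̇: γ̇_max² = ΔT_a ρ cp / (η t_res) = 29.9·1332·2586 / (2903·234.492) = 151.296 s⁻²
γ̇_max = √151.296 = 12.3003 s⁻¹
N_max = γ̇_max·h / (π·D) = 12.3003 · 0.00536 / (π · 0.0966) = 0.217246 rev/s = 13.0348 rpm

value=13.03 rpm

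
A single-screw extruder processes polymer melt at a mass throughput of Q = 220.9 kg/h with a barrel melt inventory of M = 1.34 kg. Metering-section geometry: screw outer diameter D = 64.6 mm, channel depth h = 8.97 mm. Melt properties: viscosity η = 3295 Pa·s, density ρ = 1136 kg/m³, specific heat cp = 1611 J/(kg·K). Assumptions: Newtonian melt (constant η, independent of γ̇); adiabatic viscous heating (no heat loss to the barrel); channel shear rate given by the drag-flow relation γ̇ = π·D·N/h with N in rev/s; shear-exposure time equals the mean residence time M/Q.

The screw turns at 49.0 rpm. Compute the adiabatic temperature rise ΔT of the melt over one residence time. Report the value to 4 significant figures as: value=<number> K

Q_s = Q / 3600 = 220.9 / 3600 = 0.0613611 kg/s
t_res = M / Q_s = 1.34 ÷ 0.0613611 = 21.8379 s
D = 64.6 mm = 0.0646 m;  h = 8.97 mm = 0.00897 m;  N = 49.0 rpm / 60 = 0.816667 rev/s
γ̇ = π·D·N / h = π · 0.0646 · 0.816667 / 0.00897 = 18.4771 s⁻¹
ΔT = η·γ̇²·t_res/(ρ·cp) = [3295 × 18.4771² × 21.8379] / [1136 × 1611] = 13.4234 K

value=13.42 K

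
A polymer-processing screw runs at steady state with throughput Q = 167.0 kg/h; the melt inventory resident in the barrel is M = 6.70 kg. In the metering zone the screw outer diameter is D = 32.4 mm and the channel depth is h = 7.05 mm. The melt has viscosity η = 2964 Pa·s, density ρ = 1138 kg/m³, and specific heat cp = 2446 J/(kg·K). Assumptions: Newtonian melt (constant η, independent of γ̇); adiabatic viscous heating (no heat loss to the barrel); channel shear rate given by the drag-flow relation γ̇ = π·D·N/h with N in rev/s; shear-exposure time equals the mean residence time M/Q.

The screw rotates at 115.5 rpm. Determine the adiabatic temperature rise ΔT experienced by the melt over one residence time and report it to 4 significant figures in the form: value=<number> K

value=118.8 K

Throughput in SI: Q_s = 167.0 kg/h ÷ 3600 s/h = 0.0463889 kg/s
Mean residence time: t_res = M/Q_s = 6.70 kg / 0.0463889 kg/s = 144.431 s
Convert to SI: D = 0.0324 m, h = 0.00705 m, N = 115.5/60 = 1.925 rev/s
Shear rate: γ̇ = πDN/h = π·0.0324·1.925/0.00705 = 27.7931 s⁻¹
Adiabatic rise: ΔT = η γ̇² t_res / (ρ cp) = 2964·(27.7931)²·144.431 / (1138·2446) = 118.799 K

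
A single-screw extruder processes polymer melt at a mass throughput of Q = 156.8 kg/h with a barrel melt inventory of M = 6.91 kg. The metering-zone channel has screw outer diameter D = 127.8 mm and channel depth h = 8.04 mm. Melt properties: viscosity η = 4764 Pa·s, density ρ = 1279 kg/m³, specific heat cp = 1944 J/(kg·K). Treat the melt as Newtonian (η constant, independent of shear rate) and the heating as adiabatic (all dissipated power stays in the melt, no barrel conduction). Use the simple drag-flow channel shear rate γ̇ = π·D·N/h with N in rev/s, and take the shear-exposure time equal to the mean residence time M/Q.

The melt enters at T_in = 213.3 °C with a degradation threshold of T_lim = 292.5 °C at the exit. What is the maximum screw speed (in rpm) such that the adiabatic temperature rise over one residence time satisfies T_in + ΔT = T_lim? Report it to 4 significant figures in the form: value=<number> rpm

Convert throughput: Q = 156.8 kg/h = 156.8/3600 = 0.0435556 kg/s
t_res = M / Q_s = 6.91 ÷ 0.0435556 = 158.648 s
Geometry in SI: D = 127.8 mm → 0.1278 m, h = 8.04 mm → 0.00804 m
ΔT_a = T_lim − T_in = 292.5 − 213.3 = 79.2 K
γ̇_max² = ΔT_a·ρ·cp/(η·t_res) = 79.2·1279·1944/(4764·158.648) = 260.547 s⁻²
Take the square root: γ̇_max = √(260.547) = 16.1415 s⁻¹
N_max = γ̇_max·h / (π·D) = 16.1415 · 0.00804 / (π · 0.1278) = 0.323235 rev/s = 19.3941 rpm

value=19.39 rpm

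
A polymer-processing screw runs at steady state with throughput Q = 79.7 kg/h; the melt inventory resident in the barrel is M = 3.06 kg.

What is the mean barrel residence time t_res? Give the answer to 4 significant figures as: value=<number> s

value=138.2 s

Throughput in SI: Q_s = 79.7 kg/h ÷ 3600 s/h = 0.0221389 kg/s
t_res = M / Q_s = 3.06 ÷ 0.0221389 = 138.218 s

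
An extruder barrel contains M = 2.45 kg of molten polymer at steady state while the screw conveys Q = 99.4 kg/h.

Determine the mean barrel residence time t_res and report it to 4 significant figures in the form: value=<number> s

value=88.73 s

Throughput in SI: Q_s = 99.4 kg/h ÷ 3600 s/h = 0.0276111 kg/s
t_res = M / Q_s = 2.45 / 0.0276111 = 88.7324 s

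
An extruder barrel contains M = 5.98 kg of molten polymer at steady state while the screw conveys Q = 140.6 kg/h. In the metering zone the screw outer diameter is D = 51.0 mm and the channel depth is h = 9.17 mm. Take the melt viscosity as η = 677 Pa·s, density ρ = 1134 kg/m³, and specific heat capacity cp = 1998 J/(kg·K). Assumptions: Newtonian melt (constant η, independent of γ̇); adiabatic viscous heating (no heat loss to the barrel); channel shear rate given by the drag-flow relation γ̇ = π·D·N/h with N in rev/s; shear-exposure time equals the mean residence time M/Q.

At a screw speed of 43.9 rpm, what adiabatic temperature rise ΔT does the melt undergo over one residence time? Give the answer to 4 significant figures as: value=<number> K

value=7.477 K

Convert throughput: Q = 140.6 kg/h = 140.6/3600 = 0.0390556 kg/s
t_res = M / Q_s = 5.98 ÷ 0.0390556 = 153.115 s
Geometry in metres: D = 51.0 mm → 0.051 m, h = 9.17 mm → 0.00917 m; screw speed N = 43.9 rpm = 0.731667 rev/s
γ̇ = π D N / h = (π)(0.051)(0.731667) / 0.00917 = 12.7839 s⁻¹
Adiabatic rise: ΔT = η γ̇² t_res / (ρ cp) = 677·(12.7839)²·153.115 / (1134·1998) = 7.47698 K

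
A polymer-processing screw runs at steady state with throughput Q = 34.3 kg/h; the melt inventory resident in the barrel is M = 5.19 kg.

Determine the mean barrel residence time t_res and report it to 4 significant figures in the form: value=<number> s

value=544.7 s

Convert throughput: Q = 34.3 kg/h = 34.3/3600 = 0.00952778 kg/s
Mean residence time: t_res = M/Q_s = 5.19 kg / 0.00952778 kg/s = 544.723 s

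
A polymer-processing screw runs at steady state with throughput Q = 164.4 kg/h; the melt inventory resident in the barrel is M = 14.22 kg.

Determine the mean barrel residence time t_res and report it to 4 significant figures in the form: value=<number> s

value=311.4 s

Throughput in SI: Q_s = 164.4 kg/h ÷ 3600 s/h = 0.0456667 kg/s
t_res = M / Q_s = 14.22 / 0.0456667 = 311.387 s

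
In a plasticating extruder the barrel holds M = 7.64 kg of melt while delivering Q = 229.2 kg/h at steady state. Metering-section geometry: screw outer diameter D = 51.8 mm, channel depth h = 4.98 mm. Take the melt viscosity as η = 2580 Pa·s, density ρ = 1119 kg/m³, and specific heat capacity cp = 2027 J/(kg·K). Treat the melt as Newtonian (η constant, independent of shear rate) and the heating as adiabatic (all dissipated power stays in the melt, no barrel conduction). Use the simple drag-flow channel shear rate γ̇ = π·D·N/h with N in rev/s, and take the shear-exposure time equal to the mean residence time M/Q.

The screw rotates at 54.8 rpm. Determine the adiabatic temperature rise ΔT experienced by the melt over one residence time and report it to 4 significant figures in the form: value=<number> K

Q_s = Q / 3600 = 229.2 / 3600 = 0.0636667 kg/s
t_res = M / Q_s = 7.64 ÷ 0.0636667 = 120 s
Convert to SI: D = 0.0518 m, h = 0.00498 m, N = 54.8/60 = 0.913333 rev/s
Shear rate: γ̇ = πDN/h = π·0.0518·0.913333/0.00498 = 29.8456 s⁻¹
ΔT = η·γ̇²·t_res / (ρ·cp) = 2580 · (29.8456)² · 120 / (1119 · 2027) = 121.584 K

value=121.6 K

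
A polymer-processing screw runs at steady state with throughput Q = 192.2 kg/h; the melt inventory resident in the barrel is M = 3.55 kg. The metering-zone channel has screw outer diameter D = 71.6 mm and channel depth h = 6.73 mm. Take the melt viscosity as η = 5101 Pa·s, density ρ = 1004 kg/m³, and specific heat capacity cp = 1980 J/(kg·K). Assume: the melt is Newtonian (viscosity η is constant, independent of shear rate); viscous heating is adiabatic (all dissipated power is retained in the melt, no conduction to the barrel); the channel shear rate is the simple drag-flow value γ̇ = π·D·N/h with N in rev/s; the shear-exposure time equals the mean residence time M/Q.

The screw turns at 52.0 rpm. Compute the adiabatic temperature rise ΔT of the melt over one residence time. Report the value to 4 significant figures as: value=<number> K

Throughput in SI: Q_s = 192.2 kg/h ÷ 3600 s/h = 0.0533889 kg/s
t_res = M / Q_s = 3.55 ÷ 0.0533889 = 66.4932 s
Convert to SI: D = 0.0716 m, h = 0.00673 m, N = 52.0/60 = 0.866667 rev/s
γ̇ = π·D·N / h = π · 0.0716 · 0.866667 / 0.00673 = 28.9668 s⁻¹
ΔT = η·γ̇²·t_res / (ρ·cp) = 5101 · (28.9668)² · 66.4932 / (1004 · 1980) = 143.164 K

value=143.2 K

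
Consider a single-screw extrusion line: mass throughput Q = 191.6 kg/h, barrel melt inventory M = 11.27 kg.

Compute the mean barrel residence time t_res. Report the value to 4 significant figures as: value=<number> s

Convert throughput: Q = 191.6 kg/h = 191.6/3600 = 0.0532222 kg/s
Mean residence time: t_res = M/Q_s = 11.27 kg / 0.0532222 kg/s = 211.754 s

value=211.8 s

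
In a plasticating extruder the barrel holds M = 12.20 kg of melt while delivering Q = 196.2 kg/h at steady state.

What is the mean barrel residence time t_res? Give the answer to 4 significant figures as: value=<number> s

Convert throughput: Q = 196.2 kg/h = 196.2/3600 = 0.0545 kg/s
t_res = M / Q_s = 12.20 ÷ 0.0545 = 223.853 s

value=223.9 s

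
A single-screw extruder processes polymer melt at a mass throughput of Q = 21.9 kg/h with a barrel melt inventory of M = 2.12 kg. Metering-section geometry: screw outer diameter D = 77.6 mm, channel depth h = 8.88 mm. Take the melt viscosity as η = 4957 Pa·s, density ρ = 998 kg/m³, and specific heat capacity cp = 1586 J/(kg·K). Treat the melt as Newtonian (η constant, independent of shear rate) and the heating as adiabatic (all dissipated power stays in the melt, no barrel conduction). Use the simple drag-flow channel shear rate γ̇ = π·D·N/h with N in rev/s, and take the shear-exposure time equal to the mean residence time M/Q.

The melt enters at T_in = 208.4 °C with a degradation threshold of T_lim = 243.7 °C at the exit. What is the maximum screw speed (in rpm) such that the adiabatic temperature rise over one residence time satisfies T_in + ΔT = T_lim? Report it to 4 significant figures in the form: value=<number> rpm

Convert throughput: Q = 21.9 kg/h = 21.9/3600 = 0.00608333 kg/s
t_res = M / Q_s = 2.12 / 0.00608333 = 348.493 s
D = 77.6 mm = 0.0776 m;  h = 8.88 mm = 0.00888 m
ΔT_a = T_lim − T_in = 243.7 °C − 208.4 °C = 35.3 K
γ̇_max² = ΔT_a·ρ·cp / (η·t_res) = [35.3 × 998 × 1586] / [4957 × 348.493] = 32.3441 s⁻²
Take the square root: γ̇_max = √(32.3441) = 5.68719 s⁻¹
N_max = γ̇_max·h / (π·D) = 5.68719 · 0.00888 / (π · 0.0776) = 0.207157 rev/s = 12.4294 rpm

value=12.43 rpm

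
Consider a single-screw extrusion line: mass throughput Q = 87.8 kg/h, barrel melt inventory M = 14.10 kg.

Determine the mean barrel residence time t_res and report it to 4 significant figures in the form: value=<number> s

Q_s = Q / 3600 = 87.8 / 3600 = 0.0243889 kg/s
Mean residence time: t_res = M/Q_s = 14.10 kg / 0.0243889 kg/s = 578.132 s

value=578.1 s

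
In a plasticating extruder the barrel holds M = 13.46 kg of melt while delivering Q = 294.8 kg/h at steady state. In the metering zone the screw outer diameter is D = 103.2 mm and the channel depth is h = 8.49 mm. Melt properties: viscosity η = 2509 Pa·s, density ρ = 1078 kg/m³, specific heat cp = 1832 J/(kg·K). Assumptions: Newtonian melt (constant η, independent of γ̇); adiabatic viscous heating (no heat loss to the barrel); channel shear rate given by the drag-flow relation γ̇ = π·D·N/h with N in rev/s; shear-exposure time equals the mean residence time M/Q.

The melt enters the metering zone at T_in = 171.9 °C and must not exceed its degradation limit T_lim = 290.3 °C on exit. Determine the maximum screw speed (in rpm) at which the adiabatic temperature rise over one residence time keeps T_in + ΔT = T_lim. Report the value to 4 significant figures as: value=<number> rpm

value=37.41 rpm

Convert throughput: Q = 294.8 kg/h = 294.8/3600 = 0.0818889 kg/s
t_res = M / Q_s = 13.46 / 0.0818889 = 164.369 s
D = 103.2 mm = 0.1032 m;  h = 8.49 mm = 0.00849 m
ΔT_a = T_lim − T_in = 290.3 °C − 171.9 °C = 118.4 K
γ̇_max² = ΔT_a·ρ·cp / (η·t_res) = [118.4 × 1078 × 1832] / [2509 × 164.369] = 566.99 s⁻²
γ̇_max = sqrt(566.99) = 23.8115 s⁻¹
N_max = γ̇_max h / (πD) = 23.8115·0.00849/(π·0.1032) = 0.623542 rev/s → ×60 = 37.4125 rpm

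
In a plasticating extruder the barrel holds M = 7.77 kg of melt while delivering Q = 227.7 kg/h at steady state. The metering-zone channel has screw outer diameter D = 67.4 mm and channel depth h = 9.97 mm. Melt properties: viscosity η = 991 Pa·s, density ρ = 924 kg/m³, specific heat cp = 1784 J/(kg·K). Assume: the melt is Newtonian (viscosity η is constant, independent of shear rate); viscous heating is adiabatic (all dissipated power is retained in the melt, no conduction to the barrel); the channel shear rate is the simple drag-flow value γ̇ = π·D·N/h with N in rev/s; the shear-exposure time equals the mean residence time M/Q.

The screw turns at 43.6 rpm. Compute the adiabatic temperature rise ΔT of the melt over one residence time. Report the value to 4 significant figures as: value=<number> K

value=17.59 K

Q_s = Q / 3600 = 227.7 / 3600 = 0.06325 kg/s
t_res = M / Q_s = 7.77 ÷ 0.06325 = 122.846 s
D = 67.4 mm = 0.0674 m;  h = 9.97 mm = 0.00997 m;  N = 43.6 rpm / 60 = 0.726667 rev/s
γ̇ = π·D·N / h = π · 0.0674 · 0.726667 / 0.00997 = 15.433 s⁻¹
Adiabatic rise: ΔT = η γ̇² t_res / (ρ cp) = 991·(15.433)²·122.846 / (924·1784) = 17.59 K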